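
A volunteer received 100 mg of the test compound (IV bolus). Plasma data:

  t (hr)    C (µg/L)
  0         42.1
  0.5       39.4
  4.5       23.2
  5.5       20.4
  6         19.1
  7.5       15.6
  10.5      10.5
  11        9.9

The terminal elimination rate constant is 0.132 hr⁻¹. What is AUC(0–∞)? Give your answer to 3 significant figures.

Trapezoidal AUC_0→11:
  [0→0.5]: (42.1+39.4)/2 × 0.5 = 20.375
  [0.5→4.5]: (39.4+23.2)/2 × 4 = 125.2
  [4.5→5.5]: (23.2+20.4)/2 × 1 = 21.8
  [5.5→6]: (20.4+19.1)/2 × 0.5 = 9.875
  [6→7.5]: (19.1+15.6)/2 × 1.5 = 26.025
  [7.5→10.5]: (15.6+10.5)/2 × 3 = 39.15
  [10.5→11]: (10.5+9.9)/2 × 0.5 = 5.1
  Sum = 247.525 µg/L·hr
Extrapolated tail: C_last / k_e = 9.9 / 0.132 = 75.000
AUC_0→∞ = 247.525 + 75.000 = 322.525 µg/L·hr

AUC = 323 µg/L·hr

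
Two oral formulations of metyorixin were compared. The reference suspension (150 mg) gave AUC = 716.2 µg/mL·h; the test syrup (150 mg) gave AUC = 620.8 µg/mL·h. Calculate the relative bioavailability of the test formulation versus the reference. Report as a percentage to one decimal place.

F_rel = (AUC_test/D_test) / (AUC_ref/D_ref)
      = (620.8/150) / (716.2/150)
      = 4.13867 / 4.77467 = 0.8668 = 86.68%

F_rel = 86.7%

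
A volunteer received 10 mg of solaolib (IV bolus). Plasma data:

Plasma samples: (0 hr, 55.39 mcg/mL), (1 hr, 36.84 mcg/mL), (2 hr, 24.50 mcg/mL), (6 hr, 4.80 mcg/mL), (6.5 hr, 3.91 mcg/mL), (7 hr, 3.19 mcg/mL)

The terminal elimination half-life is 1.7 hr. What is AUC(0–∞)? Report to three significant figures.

Trapezoidal AUC_0→7:
  [0→1]: (55.39+36.84)/2 × 1 = 46.115
  [1→2]: (36.84+24.50)/2 × 1 = 30.67
  [2→6]: (24.50+4.80)/2 × 4 = 58.6
  [6→6.5]: (4.80+3.91)/2 × 0.5 = 2.1775
  [6.5→7]: (3.91+3.19)/2 × 0.5 = 1.775
  Sum = 139.3375 mcg/mL·hr
k_e = ln2 / t½ = 0.693147 / 1.7 = 0.4077 hr^-1
Extrapolated tail: C_last / k_e = 3.19 / 0.4077 = 7.824
AUC_0→∞ = 139.3375 + 7.824 = 147.1615 mcg/mL·hr

AUC = 147 mcg/mL·hr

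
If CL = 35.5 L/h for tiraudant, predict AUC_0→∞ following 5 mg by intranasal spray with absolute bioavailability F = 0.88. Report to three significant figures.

AUC = 0.124 mg/L·h

AUC_0→∞ = F × Dose / CL
        = 0.88 × 5 / 35.5 = 0.123944 mg/L·h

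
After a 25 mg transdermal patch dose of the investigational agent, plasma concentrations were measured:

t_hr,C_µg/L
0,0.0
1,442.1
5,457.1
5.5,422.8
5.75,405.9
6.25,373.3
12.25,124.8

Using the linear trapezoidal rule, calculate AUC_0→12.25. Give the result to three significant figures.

AUC = 4030 µg/L·hr

Trapezoidal AUC_0→12.25:
  [0→1]: (0.0+442.1)/2 × 1 = 221.05
  [1→5]: (442.1+457.1)/2 × 4 = 1798.4
  [5→5.5]: (457.1+422.8)/2 × 0.5 = 219.975
  [5.5→5.75]: (422.8+405.9)/2 × 0.25 = 103.5875
  [5.75→6.25]: (405.9+373.3)/2 × 0.5 = 194.8
  [6.25→12.25]: (373.3+124.8)/2 × 6 = 1494.3
  Sum = 4032.1125 µg/L·hr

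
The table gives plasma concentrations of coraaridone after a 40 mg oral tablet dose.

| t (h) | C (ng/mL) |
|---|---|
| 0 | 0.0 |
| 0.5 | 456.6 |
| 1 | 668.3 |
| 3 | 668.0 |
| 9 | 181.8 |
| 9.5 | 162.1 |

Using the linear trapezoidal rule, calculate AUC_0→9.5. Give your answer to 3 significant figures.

AUC = 4370 ng/mL·h

Trapezoidal AUC_0→9.5:
  [0→0.5]: (0.0+456.6)/2 × 0.5 = 114.15
  [0.5→1]: (456.6+668.3)/2 × 0.5 = 281.225
  [1→3]: (668.3+668.0)/2 × 2 = 1336.3
  [3→9]: (668.0+181.8)/2 × 6 = 2549.4
  [9→9.5]: (181.8+162.1)/2 × 0.5 = 85.975
  Sum = 4367.05 ng/mL·h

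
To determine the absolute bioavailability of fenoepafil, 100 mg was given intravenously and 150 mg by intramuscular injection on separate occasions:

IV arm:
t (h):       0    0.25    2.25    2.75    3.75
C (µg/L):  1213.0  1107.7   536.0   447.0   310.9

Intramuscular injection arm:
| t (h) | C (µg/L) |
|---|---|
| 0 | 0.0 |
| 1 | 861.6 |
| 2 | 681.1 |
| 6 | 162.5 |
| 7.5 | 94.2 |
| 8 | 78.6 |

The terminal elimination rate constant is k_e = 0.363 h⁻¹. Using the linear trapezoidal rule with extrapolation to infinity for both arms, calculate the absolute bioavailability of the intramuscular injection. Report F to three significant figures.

Trapezoidal AUC_0→3.75 (IV):
  [0→0.25]: (1213.0+1107.7)/2 × 0.25 = 290.0875
  [0.25→2.25]: (1107.7+536.0)/2 × 2 = 1643.7
  [2.25→2.75]: (536.0+447.0)/2 × 0.5 = 245.75
  [2.75→3.75]: (447.0+310.9)/2 × 1 = 378.95
  Sum = 2558.4875 µg/L·h
IV tail: 310.9/0.363 = 856.474; AUC_iv,0→∞ = 2558.4875 + 856.474 = 3414.9615 µg/L·h
Trapezoidal AUC_0→8 (intramuscular injection):
  [0→1]: (0.0+861.6)/2 × 1 = 430.8
  [1→2]: (861.6+681.1)/2 × 1 = 771.35
  [2→6]: (681.1+162.5)/2 × 4 = 1687.2
  [6→7.5]: (162.5+94.2)/2 × 1.5 = 192.525
  [7.5→8]: (94.2+78.6)/2 × 0.5 = 43.2
  Sum = 3125.075 µg/L·h
intramuscular injection tail: 78.6/0.363 = 216.529; AUC_ev,0→∞ = 3125.075 + 216.529 = 3341.604 µg/L·h
F = (AUC_ev/D_ev)/(AUC_iv/D_iv) = (3341.604/150)/(3414.9615/100) = 22.27736/34.149615 = 0.6523

F = 0.652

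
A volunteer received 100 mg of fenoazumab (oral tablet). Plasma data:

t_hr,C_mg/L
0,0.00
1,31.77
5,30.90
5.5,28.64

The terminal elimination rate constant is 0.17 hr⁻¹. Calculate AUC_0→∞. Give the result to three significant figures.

AUC = 325 mg/L·hr

Trapezoidal AUC_0→5.5:
  [0→1]: (0.00+31.77)/2 × 1 = 15.885
  [1→5]: (31.77+30.90)/2 × 4 = 125.34
  [5→5.5]: (30.90+28.64)/2 × 0.5 = 14.885
  Sum = 156.11 mg/L·hr
Extrapolated tail: C_last / k_e = 28.64 / 0.17 = 168.471
AUC_0→∞ = 156.11 + 168.471 = 324.581 mg/L·hr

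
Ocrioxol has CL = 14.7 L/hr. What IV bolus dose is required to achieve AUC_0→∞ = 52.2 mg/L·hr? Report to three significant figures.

Dose = 767 mg

Dose_iv = CL × AUC_0→∞
     = 14.7 × 52.2 = 767.34 mg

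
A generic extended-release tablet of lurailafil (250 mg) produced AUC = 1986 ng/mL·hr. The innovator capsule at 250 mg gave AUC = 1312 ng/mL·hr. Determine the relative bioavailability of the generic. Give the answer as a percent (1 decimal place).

F_rel = (AUC_test/D_test) / (AUC_ref/D_ref)
      = (1986/250) / (1312/250)
      = 7.944 / 5.248 = 1.5137 = 151.37%

F_rel = 151.4%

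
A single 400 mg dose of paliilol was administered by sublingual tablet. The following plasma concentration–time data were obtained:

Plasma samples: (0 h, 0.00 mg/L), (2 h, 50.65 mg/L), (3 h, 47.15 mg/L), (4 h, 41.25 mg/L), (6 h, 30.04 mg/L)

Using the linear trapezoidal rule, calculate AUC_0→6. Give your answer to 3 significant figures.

Trapezoidal AUC_0→6:
  [0→2]: (0.00+50.65)/2 × 2 = 50.65
  [2→3]: (50.65+47.15)/2 × 1 = 48.9
  [3→4]: (47.15+41.25)/2 × 1 = 44.2
  [4→6]: (41.25+30.04)/2 × 2 = 71.29
  Sum = 215.04 mg/L·h

AUC = 215 mg/L·h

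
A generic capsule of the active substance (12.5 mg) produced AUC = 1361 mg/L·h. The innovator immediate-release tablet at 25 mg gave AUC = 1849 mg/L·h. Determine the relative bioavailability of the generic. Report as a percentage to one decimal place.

F_rel = 147.2%

F_rel = (AUC_test/D_test) / (AUC_ref/D_ref)
      = (1361/12.5) / (1849/25)
      = 108.88 / 73.96 = 1.4721 = 147.21%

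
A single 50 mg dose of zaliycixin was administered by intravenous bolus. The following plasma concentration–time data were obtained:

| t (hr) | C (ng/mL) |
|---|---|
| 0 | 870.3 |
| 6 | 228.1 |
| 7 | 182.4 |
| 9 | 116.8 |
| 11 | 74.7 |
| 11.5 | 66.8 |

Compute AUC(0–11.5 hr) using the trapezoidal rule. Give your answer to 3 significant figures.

AUC = 4030 ng/mL·hr

Trapezoidal AUC_0→11.5:
  [0→6]: (870.3+228.1)/2 × 6 = 3295.2
  [6→7]: (228.1+182.4)/2 × 1 = 205.25
  [7→9]: (182.4+116.8)/2 × 2 = 299.2
  [9→11]: (116.8+74.7)/2 × 2 = 191.5
  [11→11.5]: (74.7+66.8)/2 × 0.5 = 35.375
  Sum = 4026.525 ng/mL·hr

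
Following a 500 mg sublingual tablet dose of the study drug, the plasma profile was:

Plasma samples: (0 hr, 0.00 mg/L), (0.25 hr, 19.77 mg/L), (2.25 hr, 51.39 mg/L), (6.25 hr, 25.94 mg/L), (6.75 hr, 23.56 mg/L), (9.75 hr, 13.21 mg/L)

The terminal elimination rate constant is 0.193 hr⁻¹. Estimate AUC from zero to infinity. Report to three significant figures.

AUC = 364 mg/L·hr

Trapezoidal AUC_0→9.75:
  [0→0.25]: (0.00+19.77)/2 × 0.25 = 2.47125
  [0.25→2.25]: (19.77+51.39)/2 × 2 = 71.16
  [2.25→6.25]: (51.39+25.94)/2 × 4 = 154.66
  [6.25→6.75]: (25.94+23.56)/2 × 0.5 = 12.375
  [6.75→9.75]: (23.56+13.21)/2 × 3 = 55.155
  Sum = 295.82125 mg/L·hr
Extrapolated tail: C_last / k_e = 13.21 / 0.193 = 68.446
AUC_0→∞ = 295.82125 + 68.446 = 364.26725 mg/L·hr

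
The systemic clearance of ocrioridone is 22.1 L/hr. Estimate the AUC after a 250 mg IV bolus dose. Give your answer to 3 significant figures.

AUC_0→∞ = Dose_iv / CL
        = 250 / 22.1 = 11.3122 mg/L·hr

AUC = 11.3 mg/L·hr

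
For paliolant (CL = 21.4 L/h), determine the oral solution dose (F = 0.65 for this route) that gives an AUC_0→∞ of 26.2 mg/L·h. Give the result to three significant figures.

Dose = 863 mg

Dose = CL × AUC_0→∞ / F
     = 21.4 × 26.2 / 0.65 = 862.585 mg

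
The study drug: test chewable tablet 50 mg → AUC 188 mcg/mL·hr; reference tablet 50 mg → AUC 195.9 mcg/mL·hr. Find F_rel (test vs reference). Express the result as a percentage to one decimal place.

F_rel = 96.0%

F_rel = (AUC_test/D_test) / (AUC_ref/D_ref)
      = (188/50) / (195.9/50)
      = 3.76 / 3.918 = 0.9597 = 95.97%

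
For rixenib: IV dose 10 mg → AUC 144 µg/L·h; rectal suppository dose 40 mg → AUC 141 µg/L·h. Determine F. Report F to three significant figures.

F = 0.245

F = (AUC_ev / D_ev) / (AUC_iv / D_iv)
  = (141/40) / (144/10)
  = 3.525 / 14.4 = 0.2448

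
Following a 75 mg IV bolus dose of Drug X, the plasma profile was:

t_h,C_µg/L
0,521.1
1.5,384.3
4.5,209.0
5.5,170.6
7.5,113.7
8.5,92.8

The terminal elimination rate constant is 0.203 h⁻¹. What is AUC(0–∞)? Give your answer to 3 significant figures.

AUC = 2600 µg/L·h

Trapezoidal AUC_0→8.5:
  [0→1.5]: (521.1+384.3)/2 × 1.5 = 679.05
  [1.5→4.5]: (384.3+209.0)/2 × 3 = 889.95
  [4.5→5.5]: (209.0+170.6)/2 × 1 = 189.8
  [5.5→7.5]: (170.6+113.7)/2 × 2 = 284.3
  [7.5→8.5]: (113.7+92.8)/2 × 1 = 103.25
  Sum = 2146.35 µg/L·h
Extrapolated tail: C_last / k_e = 92.8 / 0.203 = 457.143
AUC_0→∞ = 2146.35 + 457.143 = 2603.493 µg/L·h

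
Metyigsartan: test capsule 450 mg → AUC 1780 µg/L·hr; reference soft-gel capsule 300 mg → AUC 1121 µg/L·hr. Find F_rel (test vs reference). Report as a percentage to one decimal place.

F_rel = 105.9%

F_rel = (AUC_test/D_test) / (AUC_ref/D_ref)
      = (1780/450) / (1121/300)
      = 3.95556 / 3.73667 = 1.0586 = 105.86%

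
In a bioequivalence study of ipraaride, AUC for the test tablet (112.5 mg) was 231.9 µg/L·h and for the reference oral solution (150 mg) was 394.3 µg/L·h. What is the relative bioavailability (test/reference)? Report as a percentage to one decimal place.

F_rel = (AUC_test/D_test) / (AUC_ref/D_ref)
      = (231.9/112.5) / (394.3/150)
      = 2.06133 / 2.62867 = 0.7842 = 78.42%

F_rel = 78.4%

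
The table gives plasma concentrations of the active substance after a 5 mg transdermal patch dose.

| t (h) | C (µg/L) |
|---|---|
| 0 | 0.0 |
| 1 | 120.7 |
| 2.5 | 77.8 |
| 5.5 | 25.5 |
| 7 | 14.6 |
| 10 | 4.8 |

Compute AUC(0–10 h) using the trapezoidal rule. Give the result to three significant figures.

AUC = 423 µg/L·h

Trapezoidal AUC_0→10:
  [0→1]: (0.0+120.7)/2 × 1 = 60.35
  [1→2.5]: (120.7+77.8)/2 × 1.5 = 148.875
  [2.5→5.5]: (77.8+25.5)/2 × 3 = 154.95
  [5.5→7]: (25.5+14.6)/2 × 1.5 = 30.075
  [7→10]: (14.6+4.8)/2 × 3 = 29.1
  Sum = 423.35 µg/L·h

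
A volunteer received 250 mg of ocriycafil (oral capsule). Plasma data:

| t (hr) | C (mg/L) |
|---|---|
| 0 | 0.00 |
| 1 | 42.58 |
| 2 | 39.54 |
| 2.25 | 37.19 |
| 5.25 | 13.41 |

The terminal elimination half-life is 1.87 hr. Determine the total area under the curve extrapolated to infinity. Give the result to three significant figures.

AUC = 184 mg/L·hr

Trapezoidal AUC_0→5.25:
  [0→1]: (0.00+42.58)/2 × 1 = 21.29
  [1→2]: (42.58+39.54)/2 × 1 = 41.06
  [2→2.25]: (39.54+37.19)/2 × 0.25 = 9.59125
  [2.25→5.25]: (37.19+13.41)/2 × 3 = 75.9
  Sum = 147.84125 mg/L·hr
k_e = ln2 / t½ = 0.693147 / 1.87 = 0.3707 hr^-1
Extrapolated tail: C_last / k_e = 13.41 / 0.3707 = 36.175
AUC_0→∞ = 147.84125 + 36.175 = 184.01625 mg/L·hr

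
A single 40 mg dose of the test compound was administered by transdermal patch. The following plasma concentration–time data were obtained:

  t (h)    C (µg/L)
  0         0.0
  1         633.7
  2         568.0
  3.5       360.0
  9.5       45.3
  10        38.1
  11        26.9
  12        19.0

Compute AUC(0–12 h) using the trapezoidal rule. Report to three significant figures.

AUC = 2910 µg/L·h

Trapezoidal AUC_0→12:
  [0→1]: (0.0+633.7)/2 × 1 = 316.85
  [1→2]: (633.7+568.0)/2 × 1 = 600.85
  [2→3.5]: (568.0+360.0)/2 × 1.5 = 696.0
  [3.5→9.5]: (360.0+45.3)/2 × 6 = 1215.9
  [9.5→10]: (45.3+38.1)/2 × 0.5 = 20.85
  [10→11]: (38.1+26.9)/2 × 1 = 32.5
  [11→12]: (26.9+19.0)/2 × 1 = 22.95
  Sum = 2905.9 µg/L·h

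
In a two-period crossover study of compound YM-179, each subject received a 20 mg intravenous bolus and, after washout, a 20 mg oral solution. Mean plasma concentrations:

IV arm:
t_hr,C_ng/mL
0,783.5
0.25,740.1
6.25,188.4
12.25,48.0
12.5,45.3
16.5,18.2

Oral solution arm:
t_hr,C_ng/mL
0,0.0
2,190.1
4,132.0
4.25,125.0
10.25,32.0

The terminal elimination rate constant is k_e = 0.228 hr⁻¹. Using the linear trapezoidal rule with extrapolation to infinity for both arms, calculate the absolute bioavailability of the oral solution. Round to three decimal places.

F = 0.296

Trapezoidal AUC_0→16.5 (IV):
  [0→0.25]: (783.5+740.1)/2 × 0.25 = 190.45
  [0.25→6.25]: (740.1+188.4)/2 × 6 = 2785.5
  [6.25→12.25]: (188.4+48.0)/2 × 6 = 709.2
  [12.25→12.5]: (48.0+45.3)/2 × 0.25 = 11.6625
  [12.5→16.5]: (45.3+18.2)/2 × 4 = 127.0
  Sum = 3823.8125 ng/mL·hr
IV tail: 18.2/0.228 = 79.825; AUC_iv,0→∞ = 3823.8125 + 79.825 = 3903.6375 ng/mL·hr
Trapezoidal AUC_0→10.25 (oral solution):
  [0→2]: (0.0+190.1)/2 × 2 = 190.1
  [2→4]: (190.1+132.0)/2 × 2 = 322.1
  [4→4.25]: (132.0+125.0)/2 × 0.25 = 32.125
  [4.25→10.25]: (125.0+32.0)/2 × 6 = 471.0
  Sum = 1015.325 ng/mL·hr
oral solution tail: 32.0/0.228 = 140.351; AUC_ev,0→∞ = 1015.325 + 140.351 = 1155.676 ng/mL·hr
F = (AUC_ev/D_ev)/(AUC_iv/D_iv) = (1155.676/20)/(3903.6375/20) = 57.7838/195.182 = 0.2961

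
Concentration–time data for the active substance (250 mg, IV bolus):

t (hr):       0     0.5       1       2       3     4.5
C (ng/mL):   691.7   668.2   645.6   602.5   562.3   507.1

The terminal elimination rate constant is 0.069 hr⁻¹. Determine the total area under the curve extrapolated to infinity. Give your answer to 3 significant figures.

Trapezoidal AUC_0→4.5:
  [0→0.5]: (691.7+668.2)/2 × 0.5 = 339.975
  [0.5→1]: (668.2+645.6)/2 × 0.5 = 328.45
  [1→2]: (645.6+602.5)/2 × 1 = 624.05
  [2→3]: (602.5+562.3)/2 × 1 = 582.4
  [3→4.5]: (562.3+507.1)/2 × 1.5 = 802.05
  Sum = 2676.925 ng/mL·hr
Extrapolated tail: C_last / k_e = 507.1 / 0.069 = 7349.275
AUC_0→∞ = 2676.925 + 7349.275 = 10026.2 ng/mL·hr

AUC = 10000 ng/mL·hr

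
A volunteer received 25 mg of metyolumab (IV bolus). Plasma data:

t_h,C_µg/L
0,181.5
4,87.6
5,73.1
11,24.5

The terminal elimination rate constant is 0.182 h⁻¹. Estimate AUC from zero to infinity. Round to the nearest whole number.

AUC = 1046 µg/L·h

Trapezoidal AUC_0→11:
  [0→4]: (181.5+87.6)/2 × 4 = 538.2
  [4→5]: (87.6+73.1)/2 × 1 = 80.35
  [5→11]: (73.1+24.5)/2 × 6 = 292.8
  Sum = 911.35 µg/L·h
Extrapolated tail: C_last / k_e = 24.5 / 0.182 = 134.615
AUC_0→∞ = 911.35 + 134.615 = 1045.965 µg/L·h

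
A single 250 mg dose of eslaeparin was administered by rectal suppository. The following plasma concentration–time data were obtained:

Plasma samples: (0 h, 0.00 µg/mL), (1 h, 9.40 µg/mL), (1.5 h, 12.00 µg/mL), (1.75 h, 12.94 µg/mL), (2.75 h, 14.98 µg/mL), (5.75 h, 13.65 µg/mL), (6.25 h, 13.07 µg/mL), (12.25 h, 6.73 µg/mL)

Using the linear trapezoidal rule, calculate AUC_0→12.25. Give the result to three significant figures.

AUC = 136 µg/mL·h

Trapezoidal AUC_0→12.25:
  [0→1]: (0.00+9.40)/2 × 1 = 4.7
  [1→1.5]: (9.40+12.00)/2 × 0.5 = 5.35
  [1.5→1.75]: (12.00+12.94)/2 × 0.25 = 3.1175
  [1.75→2.75]: (12.94+14.98)/2 × 1 = 13.96
  [2.75→5.75]: (14.98+13.65)/2 × 3 = 42.945
  [5.75→6.25]: (13.65+13.07)/2 × 0.5 = 6.68
  [6.25→12.25]: (13.07+6.73)/2 × 6 = 59.4
  Sum = 136.1525 µg/mL·h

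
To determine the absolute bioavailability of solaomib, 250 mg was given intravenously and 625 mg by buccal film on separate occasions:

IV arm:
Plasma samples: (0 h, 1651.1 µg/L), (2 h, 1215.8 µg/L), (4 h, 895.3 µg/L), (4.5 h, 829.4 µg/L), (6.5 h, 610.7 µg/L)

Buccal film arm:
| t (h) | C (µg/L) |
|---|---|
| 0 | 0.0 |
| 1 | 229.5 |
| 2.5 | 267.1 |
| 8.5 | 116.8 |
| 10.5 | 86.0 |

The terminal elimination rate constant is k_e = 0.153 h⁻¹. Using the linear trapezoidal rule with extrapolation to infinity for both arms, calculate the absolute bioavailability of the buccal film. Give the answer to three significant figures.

Trapezoidal AUC_0→6.5 (IV):
  [0→2]: (1651.1+1215.8)/2 × 2 = 2866.9
  [2→4]: (1215.8+895.3)/2 × 2 = 2111.1
  [4→4.5]: (895.3+829.4)/2 × 0.5 = 431.175
  [4.5→6.5]: (829.4+610.7)/2 × 2 = 1440.1
  Sum = 6849.275 µg/L·h
IV tail: 610.7/0.153 = 3991.503; AUC_iv,0→∞ = 6849.275 + 3991.503 = 10840.778 µg/L·h
Trapezoidal AUC_0→10.5 (buccal film):
  [0→1]: (0.0+229.5)/2 × 1 = 114.75
  [1→2.5]: (229.5+267.1)/2 × 1.5 = 372.45
  [2.5→8.5]: (267.1+116.8)/2 × 6 = 1151.7
  [8.5→10.5]: (116.8+86.0)/2 × 2 = 202.8
  Sum = 1841.7 µg/L·h
buccal film tail: 86.0/0.153 = 562.092; AUC_ev,0→∞ = 1841.7 + 562.092 = 2403.792 µg/L·h
F = (AUC_ev/D_ev)/(AUC_iv/D_iv) = (2403.792/625)/(10840.778/250) = 3.8460672/43.363112 = 0.0887

F = 0.0887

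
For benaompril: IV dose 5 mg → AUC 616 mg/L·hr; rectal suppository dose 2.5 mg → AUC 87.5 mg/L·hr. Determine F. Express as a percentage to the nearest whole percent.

F = 28%

F = (AUC_ev / D_ev) / (AUC_iv / D_iv)
  = (87.5/2.5) / (616/5)
  = 35 / 123.2 = 0.2841
  = 28.41%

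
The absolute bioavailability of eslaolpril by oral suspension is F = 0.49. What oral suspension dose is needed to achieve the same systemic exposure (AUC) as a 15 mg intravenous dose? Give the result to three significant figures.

For equal systemic exposure: F × D_ev = D_iv
D_ev = D_iv / F = 15 / 0.49 = 30.6122 mg

D_oral = 30.6 mg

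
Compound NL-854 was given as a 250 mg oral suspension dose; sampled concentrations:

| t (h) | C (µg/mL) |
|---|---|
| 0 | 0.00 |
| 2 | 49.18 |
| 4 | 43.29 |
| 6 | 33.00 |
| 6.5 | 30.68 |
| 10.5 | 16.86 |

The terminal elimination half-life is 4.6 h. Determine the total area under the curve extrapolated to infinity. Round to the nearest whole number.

Trapezoidal AUC_0→10.5:
  [0→2]: (0.00+49.18)/2 × 2 = 49.18
  [2→4]: (49.18+43.29)/2 × 2 = 92.47
  [4→6]: (43.29+33.00)/2 × 2 = 76.29
  [6→6.5]: (33.00+30.68)/2 × 0.5 = 15.92
  [6.5→10.5]: (30.68+16.86)/2 × 4 = 95.08
  Sum = 328.94 µg/mL·h
k_e = ln2 / t½ = 0.693147 / 4.6 = 0.1507 h^-1
Extrapolated tail: C_last / k_e = 16.86 / 0.1507 = 111.878
AUC_0→∞ = 328.94 + 111.878 = 440.818 µg/mL·h

AUC = 441 µg/mL·h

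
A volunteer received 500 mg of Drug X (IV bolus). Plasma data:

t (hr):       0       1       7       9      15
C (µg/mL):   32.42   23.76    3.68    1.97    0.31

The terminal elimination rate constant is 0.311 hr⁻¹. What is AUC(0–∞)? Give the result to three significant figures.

AUC = 124 µg/mL·hr

Trapezoidal AUC_0→15:
  [0→1]: (32.42+23.76)/2 × 1 = 28.09
  [1→7]: (23.76+3.68)/2 × 6 = 82.32
  [7→9]: (3.68+1.97)/2 × 2 = 5.65
  [9→15]: (1.97+0.31)/2 × 6 = 6.84
  Sum = 122.9 µg/mL·hr
Extrapolated tail: C_last / k_e = 0.31 / 0.311 = 0.997
AUC_0→∞ = 122.9 + 0.997 = 123.897 µg/mL·hr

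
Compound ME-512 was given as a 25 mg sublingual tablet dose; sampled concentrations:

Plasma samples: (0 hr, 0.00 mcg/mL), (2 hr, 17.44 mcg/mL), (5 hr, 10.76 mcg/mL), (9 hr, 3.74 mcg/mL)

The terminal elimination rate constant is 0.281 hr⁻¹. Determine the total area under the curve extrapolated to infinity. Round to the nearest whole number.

Trapezoidal AUC_0→9:
  [0→2]: (0.00+17.44)/2 × 2 = 17.44
  [2→5]: (17.44+10.76)/2 × 3 = 42.3
  [5→9]: (10.76+3.74)/2 × 4 = 29.0
  Sum = 88.74 mcg/mL·hr
Extrapolated tail: C_last / k_e = 3.74 / 0.281 = 13.310
AUC_0→∞ = 88.74 + 13.310 = 102.05 mcg/mL·hr

AUC = 102 mcg/mL·hr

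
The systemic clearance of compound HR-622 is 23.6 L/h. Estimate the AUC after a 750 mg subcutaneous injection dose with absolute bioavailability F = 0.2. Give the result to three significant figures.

AUC = 6.36 mg/L·h

AUC_0→∞ = F × Dose / CL
        = 0.2 × 750 / 23.6 = 6.35593 mg/L·h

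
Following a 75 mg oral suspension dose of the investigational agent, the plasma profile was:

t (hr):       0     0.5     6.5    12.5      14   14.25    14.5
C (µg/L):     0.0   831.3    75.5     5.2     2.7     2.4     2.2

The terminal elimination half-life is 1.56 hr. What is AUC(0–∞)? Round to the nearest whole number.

Trapezoidal AUC_0→14.5:
  [0→0.5]: (0.0+831.3)/2 × 0.5 = 207.825
  [0.5→6.5]: (831.3+75.5)/2 × 6 = 2720.4
  [6.5→12.5]: (75.5+5.2)/2 × 6 = 242.1
  [12.5→14]: (5.2+2.7)/2 × 1.5 = 5.925
  [14→14.25]: (2.7+2.4)/2 × 0.25 = 0.6375
  [14.25→14.5]: (2.4+2.2)/2 × 0.25 = 0.575
  Sum = 3177.4625 µg/L·hr
k_e = ln2 / t½ = 0.693147 / 1.56 = 0.4443 hr^-1
Extrapolated tail: C_last / k_e = 2.2 / 0.4443 = 4.952
AUC_0→∞ = 3177.4625 + 4.952 = 3182.4145 µg/L·hr

AUC = 3182 µg/L·hr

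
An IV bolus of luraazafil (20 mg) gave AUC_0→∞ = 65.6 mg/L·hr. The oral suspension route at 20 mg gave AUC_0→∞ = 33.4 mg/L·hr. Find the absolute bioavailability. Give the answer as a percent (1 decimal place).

F = (AUC_ev / D_ev) / (AUC_iv / D_iv)
  = (33.4/20) / (65.6/20)
  = 1.67 / 3.28 = 0.5091
  = 50.91%

F = 50.9%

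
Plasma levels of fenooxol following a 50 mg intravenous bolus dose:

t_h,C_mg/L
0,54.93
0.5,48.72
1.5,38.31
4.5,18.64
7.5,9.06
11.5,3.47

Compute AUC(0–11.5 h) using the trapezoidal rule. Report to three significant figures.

Trapezoidal AUC_0→11.5:
  [0→0.5]: (54.93+48.72)/2 × 0.5 = 25.9125
  [0.5→1.5]: (48.72+38.31)/2 × 1 = 43.515
  [1.5→4.5]: (38.31+18.64)/2 × 3 = 85.425
  [4.5→7.5]: (18.64+9.06)/2 × 3 = 41.55
  [7.5→11.5]: (9.06+3.47)/2 × 4 = 25.06
  Sum = 221.4625 mg/L·h

AUC = 221 mg/L·h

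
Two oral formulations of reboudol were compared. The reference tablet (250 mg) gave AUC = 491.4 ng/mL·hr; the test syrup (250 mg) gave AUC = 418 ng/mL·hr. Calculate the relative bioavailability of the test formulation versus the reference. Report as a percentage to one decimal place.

F_rel = 85.1%

F_rel = (AUC_test/D_test) / (AUC_ref/D_ref)
      = (418/250) / (491.4/250)
      = 1.672 / 1.9656 = 0.8506 = 85.06%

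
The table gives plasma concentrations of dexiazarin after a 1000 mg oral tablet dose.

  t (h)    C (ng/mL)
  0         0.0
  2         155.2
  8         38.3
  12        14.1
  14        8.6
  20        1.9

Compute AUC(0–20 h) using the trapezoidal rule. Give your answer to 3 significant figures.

Trapezoidal AUC_0→20:
  [0→2]: (0.0+155.2)/2 × 2 = 155.2
  [2→8]: (155.2+38.3)/2 × 6 = 580.5
  [8→12]: (38.3+14.1)/2 × 4 = 104.8
  [12→14]: (14.1+8.6)/2 × 2 = 22.7
  [14→20]: (8.6+1.9)/2 × 6 = 31.5
  Sum = 894.7 ng/mL·h

AUC = 895 ng/mL·h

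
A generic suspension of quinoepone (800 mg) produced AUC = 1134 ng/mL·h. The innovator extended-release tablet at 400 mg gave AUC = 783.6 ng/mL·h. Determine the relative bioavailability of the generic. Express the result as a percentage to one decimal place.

F_rel = (AUC_test/D_test) / (AUC_ref/D_ref)
      = (1134/800) / (783.6/400)
      = 1.4175 / 1.959 = 0.7236 = 72.36%

F_rel = 72.4%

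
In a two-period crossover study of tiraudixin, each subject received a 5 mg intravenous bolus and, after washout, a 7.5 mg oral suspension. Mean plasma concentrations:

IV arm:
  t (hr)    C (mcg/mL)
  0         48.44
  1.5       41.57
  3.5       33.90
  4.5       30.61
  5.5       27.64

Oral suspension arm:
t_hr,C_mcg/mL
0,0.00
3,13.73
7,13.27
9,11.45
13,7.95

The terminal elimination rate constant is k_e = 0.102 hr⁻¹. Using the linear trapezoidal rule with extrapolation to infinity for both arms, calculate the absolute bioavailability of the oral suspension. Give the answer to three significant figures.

Trapezoidal AUC_0→5.5 (IV):
  [0→1.5]: (48.44+41.57)/2 × 1.5 = 67.5075
  [1.5→3.5]: (41.57+33.90)/2 × 2 = 75.47
  [3.5→4.5]: (33.90+30.61)/2 × 1 = 32.255
  [4.5→5.5]: (30.61+27.64)/2 × 1 = 29.125
  Sum = 204.3575 mcg/mL·hr
IV tail: 27.64/0.102 = 270.980; AUC_iv,0→∞ = 204.3575 + 270.980 = 475.3375 mcg/mL·hr
Trapezoidal AUC_0→13 (oral suspension):
  [0→3]: (0.00+13.73)/2 × 3 = 20.595
  [3→7]: (13.73+13.27)/2 × 4 = 54.0
  [7→9]: (13.27+11.45)/2 × 2 = 24.72
  [9→13]: (11.45+7.95)/2 × 4 = 38.8
  Sum = 138.115 mcg/mL·hr
oral suspension tail: 7.95/0.102 = 77.941; AUC_ev,0→∞ = 138.115 + 77.941 = 216.056 mcg/mL·hr
F = (AUC_ev/D_ev)/(AUC_iv/D_iv) = (216.056/7.5)/(475.3375/5) = 28.8075/95.0675 = 0.3030

F = 0.303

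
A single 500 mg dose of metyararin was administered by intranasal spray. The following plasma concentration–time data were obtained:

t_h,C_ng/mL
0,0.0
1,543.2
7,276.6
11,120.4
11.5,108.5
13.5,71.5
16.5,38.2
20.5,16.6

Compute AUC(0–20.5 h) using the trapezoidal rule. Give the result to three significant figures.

AUC = 4040 ng/mL·h

Trapezoidal AUC_0→20.5:
  [0→1]: (0.0+543.2)/2 × 1 = 271.6
  [1→7]: (543.2+276.6)/2 × 6 = 2459.4
  [7→11]: (276.6+120.4)/2 × 4 = 794.0
  [11→11.5]: (120.4+108.5)/2 × 0.5 = 57.225
  [11.5→13.5]: (108.5+71.5)/2 × 2 = 180.0
  [13.5→16.5]: (71.5+38.2)/2 × 3 = 164.55
  [16.5→20.5]: (38.2+16.6)/2 × 4 = 109.6
  Sum = 4036.375 ng/mL·h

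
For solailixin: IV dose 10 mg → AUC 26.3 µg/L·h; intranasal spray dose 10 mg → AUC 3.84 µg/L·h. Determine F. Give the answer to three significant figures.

F = 0.146

F = (AUC_ev / D_ev) / (AUC_iv / D_iv)
  = (3.84/10) / (26.3/10)
  = 0.384 / 2.63 = 0.1460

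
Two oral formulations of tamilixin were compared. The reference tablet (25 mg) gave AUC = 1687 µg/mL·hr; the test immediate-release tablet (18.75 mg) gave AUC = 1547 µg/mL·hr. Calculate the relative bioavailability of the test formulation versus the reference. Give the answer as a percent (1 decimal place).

F_rel = (AUC_test/D_test) / (AUC_ref/D_ref)
      = (1547/18.75) / (1687/25)
      = 82.5067 / 67.48 = 1.2227 = 122.27%

F_rel = 122.3%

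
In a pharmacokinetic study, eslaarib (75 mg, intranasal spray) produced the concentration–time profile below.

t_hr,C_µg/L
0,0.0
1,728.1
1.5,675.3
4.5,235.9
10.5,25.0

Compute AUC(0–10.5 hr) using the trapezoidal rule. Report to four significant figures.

Trapezoidal AUC_0→10.5:
  [0→1]: (0.0+728.1)/2 × 1 = 364.05
  [1→1.5]: (728.1+675.3)/2 × 0.5 = 350.85
  [1.5→4.5]: (675.3+235.9)/2 × 3 = 1366.8
  [4.5→10.5]: (235.9+25.0)/2 × 6 = 782.7
  Sum = 2864.4 µg/L·hr

AUC = 2864 µg/L·hr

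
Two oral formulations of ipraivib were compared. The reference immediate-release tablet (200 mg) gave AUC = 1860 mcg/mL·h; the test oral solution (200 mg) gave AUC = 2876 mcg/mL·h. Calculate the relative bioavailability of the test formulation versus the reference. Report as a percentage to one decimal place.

F_rel = (AUC_test/D_test) / (AUC_ref/D_ref)
      = (2876/200) / (1860/200)
      = 14.38 / 9.3 = 1.5462 = 154.62%

F_rel = 154.6%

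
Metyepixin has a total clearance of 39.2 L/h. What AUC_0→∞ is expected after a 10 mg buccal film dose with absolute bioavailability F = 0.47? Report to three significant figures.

AUC = 0.120 mg/L·h

AUC_0→∞ = F × Dose / CL
        = 0.47 × 10 / 39.2 = 0.119898 mg/L·h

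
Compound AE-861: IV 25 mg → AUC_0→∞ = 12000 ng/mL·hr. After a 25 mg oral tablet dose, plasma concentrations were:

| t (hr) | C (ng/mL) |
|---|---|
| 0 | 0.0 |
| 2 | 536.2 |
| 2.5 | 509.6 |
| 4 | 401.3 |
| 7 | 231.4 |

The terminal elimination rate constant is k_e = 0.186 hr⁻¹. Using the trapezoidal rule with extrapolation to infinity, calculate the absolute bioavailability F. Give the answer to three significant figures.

Trapezoidal AUC_0→7 (oral tablet):
  [0→2]: (0.0+536.2)/2 × 2 = 536.2
  [2→2.5]: (536.2+509.6)/2 × 0.5 = 261.45
  [2.5→4]: (509.6+401.3)/2 × 1.5 = 683.175
  [4→7]: (401.3+231.4)/2 × 3 = 949.05
  Sum = 2429.875 ng/mL·hr
Tail: C_last/k_e = 231.4/0.186 = 1244.086
AUC_0→∞ (oral tablet) = 2429.875 + 1244.086 = 3673.961 ng/mL·hr
F = (AUC_ev/D_ev)/(AUC_iv/D_iv) = (3673.961/25)/(12000/25) = 146.95844/480 = 0.3062

F = 0.306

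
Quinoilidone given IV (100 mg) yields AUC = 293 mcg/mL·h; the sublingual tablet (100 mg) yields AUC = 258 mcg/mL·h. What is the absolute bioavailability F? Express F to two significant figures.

F = (AUC_ev / D_ev) / (AUC_iv / D_iv)
  = (258/100) / (293/100)
  = 2.58 / 2.93 = 0.8805

F = 0.88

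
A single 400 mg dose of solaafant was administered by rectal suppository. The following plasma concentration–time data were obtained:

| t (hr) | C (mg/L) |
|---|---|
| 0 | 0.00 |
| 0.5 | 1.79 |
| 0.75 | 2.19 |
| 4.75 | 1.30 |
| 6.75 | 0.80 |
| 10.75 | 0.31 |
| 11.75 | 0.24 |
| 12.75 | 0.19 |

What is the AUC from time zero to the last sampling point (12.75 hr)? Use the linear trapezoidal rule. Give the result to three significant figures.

Trapezoidal AUC_0→12.75:
  [0→0.5]: (0.00+1.79)/2 × 0.5 = 0.4475
  [0.5→0.75]: (1.79+2.19)/2 × 0.25 = 0.4975
  [0.75→4.75]: (2.19+1.30)/2 × 4 = 6.98
  [4.75→6.75]: (1.30+0.80)/2 × 2 = 2.1
  [6.75→10.75]: (0.80+0.31)/2 × 4 = 2.22
  [10.75→11.75]: (0.31+0.24)/2 × 1 = 0.275
  [11.75→12.75]: (0.24+0.19)/2 × 1 = 0.215
  Sum = 12.735 mg/L·hr

AUC = 12.7 mg/L·hr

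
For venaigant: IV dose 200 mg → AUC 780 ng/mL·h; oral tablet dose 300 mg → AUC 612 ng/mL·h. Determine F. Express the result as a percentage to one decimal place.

F = 52.3%

F = (AUC_ev / D_ev) / (AUC_iv / D_iv)
  = (612/300) / (780/200)
  = 2.04 / 3.9 = 0.5231
  = 52.31%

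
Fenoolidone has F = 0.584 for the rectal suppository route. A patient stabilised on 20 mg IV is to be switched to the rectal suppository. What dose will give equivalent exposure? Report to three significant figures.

For equal systemic exposure: F × D_ev = D_iv
D_ev = D_iv / F = 20 / 0.584 = 34.2466 mg

D_rectal = 34.2 mg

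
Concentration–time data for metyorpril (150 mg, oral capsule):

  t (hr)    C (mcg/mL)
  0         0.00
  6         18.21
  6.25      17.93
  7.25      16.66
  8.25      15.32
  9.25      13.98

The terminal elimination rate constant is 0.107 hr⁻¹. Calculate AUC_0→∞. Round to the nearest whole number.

Trapezoidal AUC_0→9.25:
  [0→6]: (0.00+18.21)/2 × 6 = 54.63
  [6→6.25]: (18.21+17.93)/2 × 0.25 = 4.5175
  [6.25→7.25]: (17.93+16.66)/2 × 1 = 17.295
  [7.25→8.25]: (16.66+15.32)/2 × 1 = 15.99
  [8.25→9.25]: (15.32+13.98)/2 × 1 = 14.65
  Sum = 107.0825 mcg/mL·hr
Extrapolated tail: C_last / k_e = 13.98 / 0.107 = 130.654
AUC_0→∞ = 107.0825 + 130.654 = 237.7365 mcg/mL·hr

AUC = 238 mcg/mL·hr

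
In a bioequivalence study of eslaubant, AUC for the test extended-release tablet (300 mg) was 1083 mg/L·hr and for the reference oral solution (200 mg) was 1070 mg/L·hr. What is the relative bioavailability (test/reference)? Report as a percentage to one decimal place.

F_rel = (AUC_test/D_test) / (AUC_ref/D_ref)
      = (1083/300) / (1070/200)
      = 3.61 / 5.35 = 0.6748 = 67.48%

F_rel = 67.5%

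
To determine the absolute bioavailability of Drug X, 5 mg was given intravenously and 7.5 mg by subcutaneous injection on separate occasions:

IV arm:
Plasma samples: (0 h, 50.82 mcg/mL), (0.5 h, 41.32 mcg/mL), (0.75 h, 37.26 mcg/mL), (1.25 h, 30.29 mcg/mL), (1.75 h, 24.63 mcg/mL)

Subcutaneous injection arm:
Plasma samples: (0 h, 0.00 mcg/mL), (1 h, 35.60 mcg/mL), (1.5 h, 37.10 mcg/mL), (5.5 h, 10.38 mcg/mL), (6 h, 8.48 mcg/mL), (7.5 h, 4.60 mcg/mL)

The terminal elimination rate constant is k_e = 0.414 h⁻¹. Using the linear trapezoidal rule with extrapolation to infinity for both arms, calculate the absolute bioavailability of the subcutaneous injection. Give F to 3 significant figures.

Trapezoidal AUC_0→1.75 (IV):
  [0→0.5]: (50.82+41.32)/2 × 0.5 = 23.035
  [0.5→0.75]: (41.32+37.26)/2 × 0.25 = 9.8225
  [0.75→1.25]: (37.26+30.29)/2 × 0.5 = 16.8875
  [1.25→1.75]: (30.29+24.63)/2 × 0.5 = 13.73
  Sum = 63.475 mcg/mL·h
IV tail: 24.63/0.414 = 59.493; AUC_iv,0→∞ = 63.475 + 59.493 = 122.968 mcg/mL·h
Trapezoidal AUC_0→7.5 (subcutaneous injection):
  [0→1]: (0.00+35.60)/2 × 1 = 17.8
  [1→1.5]: (35.60+37.10)/2 × 0.5 = 18.175
  [1.5→5.5]: (37.10+10.38)/2 × 4 = 94.96
  [5.5→6]: (10.38+8.48)/2 × 0.5 = 4.715
  [6→7.5]: (8.48+4.60)/2 × 1.5 = 9.81
  Sum = 145.46 mcg/mL·h
subcutaneous injection tail: 4.60/0.414 = 11.111; AUC_ev,0→∞ = 145.46 + 11.111 = 156.571 mcg/mL·h
F = (AUC_ev/D_ev)/(AUC_iv/D_iv) = (156.571/7.5)/(122.968/5) = 20.8761/24.5936 = 0.8488

F = 0.849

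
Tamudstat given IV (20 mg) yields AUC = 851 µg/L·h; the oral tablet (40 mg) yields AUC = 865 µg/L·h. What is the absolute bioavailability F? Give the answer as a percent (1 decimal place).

F = 50.8%

F = (AUC_ev / D_ev) / (AUC_iv / D_iv)
  = (865/40) / (851/20)
  = 21.625 / 42.55 = 0.5082
  = 50.82%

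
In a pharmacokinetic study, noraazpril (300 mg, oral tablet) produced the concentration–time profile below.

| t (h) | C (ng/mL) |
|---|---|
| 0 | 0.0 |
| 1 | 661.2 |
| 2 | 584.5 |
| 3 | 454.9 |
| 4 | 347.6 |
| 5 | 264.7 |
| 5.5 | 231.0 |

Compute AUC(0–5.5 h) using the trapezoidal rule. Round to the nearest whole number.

Trapezoidal AUC_0→5.5:
  [0→1]: (0.0+661.2)/2 × 1 = 330.6
  [1→2]: (661.2+584.5)/2 × 1 = 622.85
  [2→3]: (584.5+454.9)/2 × 1 = 519.7
  [3→4]: (454.9+347.6)/2 × 1 = 401.25
  [4→5]: (347.6+264.7)/2 × 1 = 306.15
  [5→5.5]: (264.7+231.0)/2 × 0.5 = 123.925
  Sum = 2304.475 ng/mL·h

AUC = 2304 ng/mL·h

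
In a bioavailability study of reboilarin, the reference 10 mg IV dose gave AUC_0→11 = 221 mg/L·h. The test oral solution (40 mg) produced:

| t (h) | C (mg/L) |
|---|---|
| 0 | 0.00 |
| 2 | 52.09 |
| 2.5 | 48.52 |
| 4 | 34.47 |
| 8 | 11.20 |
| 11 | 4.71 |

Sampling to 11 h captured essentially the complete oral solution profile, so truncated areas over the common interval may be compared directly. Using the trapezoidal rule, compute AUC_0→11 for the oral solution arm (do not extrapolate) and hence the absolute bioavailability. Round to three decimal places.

F = 0.288

Trapezoidal AUC_0→11 (oral solution):
  [0→2]: (0.00+52.09)/2 × 2 = 52.09
  [2→2.5]: (52.09+48.52)/2 × 0.5 = 25.1525
  [2.5→4]: (48.52+34.47)/2 × 1.5 = 62.2425
  [4→8]: (34.47+11.20)/2 × 4 = 91.34
  [8→11]: (11.20+4.71)/2 × 3 = 23.865
  Sum = 254.69 mg/L·h
F = (AUC_ev/D_ev)/(AUC_iv/D_iv) = (254.69/40)/(221/10) = 6.36725/22.1 = 0.2881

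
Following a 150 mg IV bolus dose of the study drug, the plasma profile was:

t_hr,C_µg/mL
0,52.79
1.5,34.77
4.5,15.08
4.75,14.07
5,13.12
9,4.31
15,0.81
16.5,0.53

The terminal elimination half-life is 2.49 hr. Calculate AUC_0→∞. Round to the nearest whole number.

AUC = 201 µg/mL·hr

Trapezoidal AUC_0→16.5:
  [0→1.5]: (52.79+34.77)/2 × 1.5 = 65.67
  [1.5→4.5]: (34.77+15.08)/2 × 3 = 74.775
  [4.5→4.75]: (15.08+14.07)/2 × 0.25 = 3.64375
  [4.75→5]: (14.07+13.12)/2 × 0.25 = 3.39875
  [5→9]: (13.12+4.31)/2 × 4 = 34.86
  [9→15]: (4.31+0.81)/2 × 6 = 15.36
  [15→16.5]: (0.81+0.53)/2 × 1.5 = 1.005
  Sum = 198.7125 µg/mL·hr
k_e = ln2 / t½ = 0.693147 / 2.49 = 0.2784 hr^-1
Extrapolated tail: C_last / k_e = 0.53 / 0.2784 = 1.904
AUC_0→∞ = 198.7125 + 1.904 = 200.6165 µg/mL·hr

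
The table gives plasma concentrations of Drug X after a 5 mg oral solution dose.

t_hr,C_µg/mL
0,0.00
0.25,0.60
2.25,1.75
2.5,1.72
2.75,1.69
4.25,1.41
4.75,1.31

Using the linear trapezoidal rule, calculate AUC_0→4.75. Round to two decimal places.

Trapezoidal AUC_0→4.75:
  [0→0.25]: (0.00+0.60)/2 × 0.25 = 0.075
  [0.25→2.25]: (0.60+1.75)/2 × 2 = 2.35
  [2.25→2.5]: (1.75+1.72)/2 × 0.25 = 0.43375
  [2.5→2.75]: (1.72+1.69)/2 × 0.25 = 0.42625
  [2.75→4.25]: (1.69+1.41)/2 × 1.5 = 2.325
  [4.25→4.75]: (1.41+1.31)/2 × 0.5 = 0.68
  Sum = 6.29 µg/mL·hr

AUC = 6.29 µg/mL·hr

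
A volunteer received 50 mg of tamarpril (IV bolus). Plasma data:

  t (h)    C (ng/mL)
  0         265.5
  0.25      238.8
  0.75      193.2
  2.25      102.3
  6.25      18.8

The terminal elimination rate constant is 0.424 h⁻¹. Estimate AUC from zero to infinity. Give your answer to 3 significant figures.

Trapezoidal AUC_0→6.25:
  [0→0.25]: (265.5+238.8)/2 × 0.25 = 63.0375
  [0.25→0.75]: (238.8+193.2)/2 × 0.5 = 108.0
  [0.75→2.25]: (193.2+102.3)/2 × 1.5 = 221.625
  [2.25→6.25]: (102.3+18.8)/2 × 4 = 242.2
  Sum = 634.8625 ng/mL·h
Extrapolated tail: C_last / k_e = 18.8 / 0.424 = 44.340
AUC_0→∞ = 634.8625 + 44.340 = 679.2025 ng/mL·h

AUC = 679 ng/mL·h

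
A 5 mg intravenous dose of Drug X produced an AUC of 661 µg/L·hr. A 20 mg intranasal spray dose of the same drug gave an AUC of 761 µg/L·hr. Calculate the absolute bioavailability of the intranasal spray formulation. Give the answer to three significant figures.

F = (AUC_ev / D_ev) / (AUC_iv / D_iv)
  = (761/20) / (661/5)
  = 38.05 / 132.2 = 0.2878

F = 0.288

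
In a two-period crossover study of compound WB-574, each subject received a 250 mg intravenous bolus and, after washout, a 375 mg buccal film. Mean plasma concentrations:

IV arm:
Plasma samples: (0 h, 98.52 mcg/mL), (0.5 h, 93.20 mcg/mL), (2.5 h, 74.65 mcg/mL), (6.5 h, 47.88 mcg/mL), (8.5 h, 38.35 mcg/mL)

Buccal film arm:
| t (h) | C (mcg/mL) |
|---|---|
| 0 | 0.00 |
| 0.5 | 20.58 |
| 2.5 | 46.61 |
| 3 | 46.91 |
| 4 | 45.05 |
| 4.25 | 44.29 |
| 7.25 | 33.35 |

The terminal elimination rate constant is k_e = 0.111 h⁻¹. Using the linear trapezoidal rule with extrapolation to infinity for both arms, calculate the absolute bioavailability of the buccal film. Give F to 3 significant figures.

F = 0.426

Trapezoidal AUC_0→8.5 (IV):
  [0→0.5]: (98.52+93.20)/2 × 0.5 = 47.93
  [0.5→2.5]: (93.20+74.65)/2 × 2 = 167.85
  [2.5→6.5]: (74.65+47.88)/2 × 4 = 245.06
  [6.5→8.5]: (47.88+38.35)/2 × 2 = 86.23
  Sum = 547.07 mcg/mL·h
IV tail: 38.35/0.111 = 345.495; AUC_iv,0→∞ = 547.07 + 345.495 = 892.565 mcg/mL·h
Trapezoidal AUC_0→7.25 (buccal film):
  [0→0.5]: (0.00+20.58)/2 × 0.5 = 5.145
  [0.5→2.5]: (20.58+46.61)/2 × 2 = 67.19
  [2.5→3]: (46.61+46.91)/2 × 0.5 = 23.38
  [3→4]: (46.91+45.05)/2 × 1 = 45.98
  [4→4.25]: (45.05+44.29)/2 × 0.25 = 11.1675
  [4.25→7.25]: (44.29+33.35)/2 × 3 = 116.46
  Sum = 269.3225 mcg/mL·h
buccal film tail: 33.35/0.111 = 300.450; AUC_ev,0→∞ = 269.3225 + 300.450 = 569.7725 mcg/mL·h
F = (AUC_ev/D_ev)/(AUC_iv/D_iv) = (569.7725/375)/(892.565/250) = 1.51939/3.57026 = 0.4256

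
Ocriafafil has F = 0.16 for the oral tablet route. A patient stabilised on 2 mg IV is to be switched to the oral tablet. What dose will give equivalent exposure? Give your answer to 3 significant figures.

For equal systemic exposure: F × D_ev = D_iv
D_ev = D_iv / F = 2 / 0.16 = 12.5 mg

D_oral = 12.5 mg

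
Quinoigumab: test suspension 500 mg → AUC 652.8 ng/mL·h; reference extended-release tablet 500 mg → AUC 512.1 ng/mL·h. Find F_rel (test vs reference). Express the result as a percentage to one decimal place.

F_rel = 127.5%

F_rel = (AUC_test/D_test) / (AUC_ref/D_ref)
      = (652.8/500) / (512.1/500)
      = 1.3056 / 1.0242 = 1.2748 = 127.48%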